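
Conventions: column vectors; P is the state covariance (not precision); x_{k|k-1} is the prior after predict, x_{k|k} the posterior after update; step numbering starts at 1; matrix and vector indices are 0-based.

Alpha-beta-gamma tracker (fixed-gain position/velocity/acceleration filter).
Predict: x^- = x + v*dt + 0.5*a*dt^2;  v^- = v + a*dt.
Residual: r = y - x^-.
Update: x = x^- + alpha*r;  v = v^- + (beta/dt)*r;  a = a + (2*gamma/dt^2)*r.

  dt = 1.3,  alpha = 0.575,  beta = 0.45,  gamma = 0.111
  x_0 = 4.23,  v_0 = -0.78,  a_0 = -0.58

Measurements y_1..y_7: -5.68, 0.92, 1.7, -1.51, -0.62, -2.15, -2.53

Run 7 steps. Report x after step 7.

x_post = -0.7509

step 1: x_pred=2.7259  r=-8.4059  x^+=-2.1075  v^+=-4.4437  a^+=-1.6842
step 2: x_pred=-9.3075  r=10.2275  x^+=-3.4267  v^+=-3.0929  a^+=-0.3407
step 3: x_pred=-7.7354  r=9.4354  x^+=-2.3100  v^+=-0.2697  a^+=0.8987
step 4: x_pred=-1.9013  r=0.3913  x^+=-1.6763  v^+=1.0340  a^+=0.9501
step 5: x_pred=0.4708  r=-1.0908  x^+=-0.1564  v^+=1.8916  a^+=0.8068
step 6: x_pred=2.9845  r=-5.1345  x^+=0.0322  v^+=1.1632  a^+=0.1324
step 7: x_pred=1.6561  r=-4.1861  x^+=-0.7509  v^+=-0.1138  a^+=-0.4175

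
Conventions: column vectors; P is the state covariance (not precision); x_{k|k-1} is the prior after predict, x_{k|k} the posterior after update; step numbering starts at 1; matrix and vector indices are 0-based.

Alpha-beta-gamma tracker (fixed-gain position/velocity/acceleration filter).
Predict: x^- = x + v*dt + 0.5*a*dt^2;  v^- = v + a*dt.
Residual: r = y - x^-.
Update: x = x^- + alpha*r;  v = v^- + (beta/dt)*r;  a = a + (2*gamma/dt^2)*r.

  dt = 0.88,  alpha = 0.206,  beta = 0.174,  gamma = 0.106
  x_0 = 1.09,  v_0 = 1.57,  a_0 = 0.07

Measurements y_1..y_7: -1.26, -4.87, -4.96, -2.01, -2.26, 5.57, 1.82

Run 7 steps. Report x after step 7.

step 1: x_pred=2.4987  r=-3.7587  x^+=1.7244  v^+=0.8884  a^+=-0.9590
step 2: x_pred=2.1349  r=-7.0049  x^+=0.6919  v^+=-1.3406  a^+=-2.8766
step 3: x_pred=-1.6017  r=-3.3583  x^+=-2.2935  v^+=-4.5360  a^+=-3.7960
step 4: x_pred=-7.7550  r=5.7450  x^+=-6.5715  v^+=-6.7406  a^+=-2.2233
step 5: x_pred=-13.3641  r=11.1041  x^+=-11.0767  v^+=-6.5015  a^+=0.8166
step 6: x_pred=-16.4818  r=22.0518  x^+=-11.9391  v^+=-1.4226  a^+=6.8535
step 7: x_pred=-10.5374  r=12.3574  x^+=-7.9918  v^+=7.0518  a^+=10.2365

x_post = -7.9918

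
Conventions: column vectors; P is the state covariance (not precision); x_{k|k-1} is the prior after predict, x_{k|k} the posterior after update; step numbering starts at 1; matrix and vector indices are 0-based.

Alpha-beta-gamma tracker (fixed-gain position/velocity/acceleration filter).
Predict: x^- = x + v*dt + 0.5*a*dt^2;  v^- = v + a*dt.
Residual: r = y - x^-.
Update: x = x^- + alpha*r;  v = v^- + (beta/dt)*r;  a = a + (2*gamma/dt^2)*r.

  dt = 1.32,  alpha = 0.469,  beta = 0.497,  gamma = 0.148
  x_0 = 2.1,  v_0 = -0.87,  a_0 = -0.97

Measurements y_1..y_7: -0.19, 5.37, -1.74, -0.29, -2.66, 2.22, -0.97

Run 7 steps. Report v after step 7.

v_post = 0.7499

step 1: x_pred=0.1065  r=-0.2965  x^+=-0.0325  v^+=-2.2621  a^+=-1.0204
step 2: x_pred=-3.9074  r=9.2774  x^+=0.4437  v^+=-0.1159  a^+=0.5557
step 3: x_pred=0.7749  r=-2.5149  x^+=-0.4046  v^+=-0.3293  a^+=0.1284
step 4: x_pred=-0.7273  r=0.4373  x^+=-0.5222  v^+=0.0050  a^+=0.2027
step 5: x_pred=-0.3391  r=-2.3209  x^+=-1.4276  v^+=-0.6013  a^+=-0.1915
step 6: x_pred=-2.3882  r=4.6082  x^+=-0.2269  v^+=0.8809  a^+=0.5913
step 7: x_pred=1.4510  r=-2.4210  x^+=0.3156  v^+=0.7499  a^+=0.1800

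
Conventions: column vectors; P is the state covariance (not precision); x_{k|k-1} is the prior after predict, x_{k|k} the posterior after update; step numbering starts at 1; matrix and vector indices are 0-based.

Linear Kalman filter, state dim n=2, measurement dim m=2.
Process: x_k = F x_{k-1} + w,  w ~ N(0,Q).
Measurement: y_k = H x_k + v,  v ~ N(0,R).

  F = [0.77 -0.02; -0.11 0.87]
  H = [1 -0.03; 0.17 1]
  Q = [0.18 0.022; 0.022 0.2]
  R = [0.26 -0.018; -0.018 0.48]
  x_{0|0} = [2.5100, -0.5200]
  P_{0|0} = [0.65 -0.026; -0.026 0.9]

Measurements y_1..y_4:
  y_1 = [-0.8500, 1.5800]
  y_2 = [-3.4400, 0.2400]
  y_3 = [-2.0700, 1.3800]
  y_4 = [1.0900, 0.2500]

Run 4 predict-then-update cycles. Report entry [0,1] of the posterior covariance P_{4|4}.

P_post[0,1] = -0.0103

step 1: x^-=[1.9431, -0.7285]  P^-=[0.5665 -0.0662; -0.0662 0.8941]  S=[0.8313 -0.0144; -0.0144 1.3679]  K=[0.6844 0.0292; -0.1008 0.6443]  nu=[-2.8150, 1.9782]  x^+=[0.0743, 0.8297]  P^+=[0.1766 -0.0283; -0.0283 0.3159]
step 2: x^-=[0.0406, 0.7136]  P^-=[0.2857 -0.0175; -0.0175 0.4467]  S=[0.5471 -0.0002; -0.0002 0.9290]  K=[0.5231 0.0336; -0.0562 0.4776]  nu=[-3.4592, -0.4805]  x^+=[-1.7851, 0.6787]  P^+=[0.1349 -0.0162; -0.0162 0.2330]
step 3: x^-=[-1.3881, 0.7868]  P^-=[0.2606 -0.0044; -0.0044 0.3811]  S=[0.5212 0.0105; 0.0105 0.8671]  K=[0.4994 0.0400; -0.0392 0.4391]  nu=[-0.6583, 0.8292]  x^+=[-1.6837, 1.1767]  P^+=[0.1288 -0.0117; -0.0117 0.2135]
step 4: x^-=[-1.3200, 1.2090]  P^-=[0.2568 -0.0005; -0.0005 0.3654]  S=[0.5172 0.0142; 0.0142 0.8526]  K=[0.4954 0.0424; -0.0339 0.4290]  nu=[2.4463, -0.7346]  x^+=[-0.1392, 0.8109]  P^+=[0.1277 -0.0103; -0.0103 0.2083]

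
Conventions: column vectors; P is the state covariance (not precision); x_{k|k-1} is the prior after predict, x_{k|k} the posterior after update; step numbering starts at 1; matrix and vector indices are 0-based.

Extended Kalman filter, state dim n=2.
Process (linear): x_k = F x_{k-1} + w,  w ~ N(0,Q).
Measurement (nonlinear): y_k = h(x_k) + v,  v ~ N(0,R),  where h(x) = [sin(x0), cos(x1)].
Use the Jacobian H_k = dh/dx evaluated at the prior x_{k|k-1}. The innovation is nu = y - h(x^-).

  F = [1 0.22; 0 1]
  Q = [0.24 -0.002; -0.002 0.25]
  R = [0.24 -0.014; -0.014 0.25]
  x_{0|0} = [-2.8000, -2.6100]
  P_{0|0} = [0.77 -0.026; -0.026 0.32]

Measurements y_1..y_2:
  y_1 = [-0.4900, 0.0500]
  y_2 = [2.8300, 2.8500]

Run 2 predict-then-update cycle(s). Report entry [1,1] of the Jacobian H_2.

H_jac[1,1] = 0.9337

step 1: x^-=[-3.3742, -2.6100]  P^-=[1.0140 0.0424; 0.0424 0.5700]  H_jac=[-0.9731 0.0000; 0.0000 0.5069]  S=[1.2002 -0.0349; -0.0349 0.3965]  K=[-0.8227 -0.0182; -0.0132 0.7276]  nu=[-0.7205, 0.9120]  x^+=[-2.7981, -1.9369]  P^+=[0.2027 0.0137; 0.0137 0.3592]
step 2: x^-=[-3.2242, -1.9369]  P^-=[0.4661 0.0908; 0.0908 0.6092]  H_jac=[-0.9966 0.0000; 0.0000 0.9337]  S=[0.7029 -0.0985; -0.0985 0.7812]  K=[-0.6572 0.0256; -0.0272 0.7248]  nu=[2.7475, 3.2080]  x^+=[-4.9476, 0.3136]  P^+=[0.1586 0.0167; 0.0167 0.1945]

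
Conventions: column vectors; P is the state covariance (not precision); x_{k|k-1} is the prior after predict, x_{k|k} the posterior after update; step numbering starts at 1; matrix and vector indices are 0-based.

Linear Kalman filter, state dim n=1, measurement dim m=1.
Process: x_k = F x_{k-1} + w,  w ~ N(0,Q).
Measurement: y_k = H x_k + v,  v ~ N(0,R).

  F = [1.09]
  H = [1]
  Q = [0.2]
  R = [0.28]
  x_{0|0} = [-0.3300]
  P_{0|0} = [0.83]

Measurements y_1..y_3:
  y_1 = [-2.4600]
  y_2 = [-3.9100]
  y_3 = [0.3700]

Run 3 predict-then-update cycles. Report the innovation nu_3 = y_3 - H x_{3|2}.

step 1: x^-=[-0.3597]  P^-=[1.1861]  S=[1.4661]  K=[0.8090]  nu=[-2.1003]  x^+=[-2.0589]  P^+=[0.2265]
step 2: x^-=[-2.2442]  P^-=[0.4691]  S=[0.7491]  K=[0.6262]  nu=[-1.6658]  x^+=[-3.2874]  P^+=[0.1753]
step 3: x^-=[-3.5832]  P^-=[0.4083]  S=[0.6883]  K=[0.5932]  nu=[3.9532]  x^+=[-1.2381]  P^+=[0.1661]

innov = [3.9532]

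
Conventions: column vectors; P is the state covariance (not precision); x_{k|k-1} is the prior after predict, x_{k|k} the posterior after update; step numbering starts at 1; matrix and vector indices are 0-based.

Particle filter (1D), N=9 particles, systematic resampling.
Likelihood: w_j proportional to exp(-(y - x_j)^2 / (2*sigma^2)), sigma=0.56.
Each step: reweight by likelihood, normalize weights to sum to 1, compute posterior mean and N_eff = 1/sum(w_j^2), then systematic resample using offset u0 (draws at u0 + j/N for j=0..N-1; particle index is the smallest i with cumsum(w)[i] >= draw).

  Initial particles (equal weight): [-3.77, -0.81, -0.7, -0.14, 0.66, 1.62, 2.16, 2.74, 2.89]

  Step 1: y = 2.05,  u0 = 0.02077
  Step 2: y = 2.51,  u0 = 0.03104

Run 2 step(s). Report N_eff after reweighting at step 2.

step 1: w=[0.0000, 0.0000, 0.0000, 0.0002, 0.0179, 0.2904, 0.3825, 0.1825, 0.1266]  mean=2.1742  Neff=3.5685  idx=[5, 5, 5, 6, 6, 6, 6, 7, 8]
step 2: w=[0.0483, 0.0483, 0.0483, 0.1406, 0.1406, 0.1406, 0.1406, 0.1571, 0.1357]  mean=2.2719  Neff=7.7446  idx=[0, 2, 3, 4, 5, 6, 6, 7, 8]

N_eff = 7.7446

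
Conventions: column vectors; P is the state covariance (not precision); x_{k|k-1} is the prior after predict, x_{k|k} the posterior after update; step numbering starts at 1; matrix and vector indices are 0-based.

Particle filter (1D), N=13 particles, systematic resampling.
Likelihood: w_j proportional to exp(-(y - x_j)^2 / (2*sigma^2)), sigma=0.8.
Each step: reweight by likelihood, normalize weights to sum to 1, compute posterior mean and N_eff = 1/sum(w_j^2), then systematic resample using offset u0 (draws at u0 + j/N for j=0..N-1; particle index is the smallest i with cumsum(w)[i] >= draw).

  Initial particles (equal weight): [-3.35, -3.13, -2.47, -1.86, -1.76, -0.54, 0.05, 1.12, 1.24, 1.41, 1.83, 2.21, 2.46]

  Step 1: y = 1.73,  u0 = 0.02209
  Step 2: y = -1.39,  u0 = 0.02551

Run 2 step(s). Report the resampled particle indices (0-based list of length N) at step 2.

resampled_idx = [0, 0, 0, 0, 0, 0, 0, 0, 0, 0, 0, 0, 3]

step 1: w=[0.0000, 0.0000, 0.0000, 0.0000, 0.0000, 0.0035, 0.0216, 0.1462, 0.1621, 0.1805, 0.1940, 0.1633, 0.1289]  mean=1.6513  Neff=6.1881  idx=[6, 7, 8, 8, 8, 9, 9, 10, 10, 11, 11, 11, 12]
step 2: w=[0.8843, 0.0326, 0.0201, 0.0201, 0.0201, 0.0098, 0.0098, 0.0014, 0.0014, 0.0002, 0.0002, 0.0002, 0.0000]  mean=0.1893  Neff=1.2748  idx=[0, 0, 0, 0, 0, 0, 0, 0, 0, 0, 0, 0, 3]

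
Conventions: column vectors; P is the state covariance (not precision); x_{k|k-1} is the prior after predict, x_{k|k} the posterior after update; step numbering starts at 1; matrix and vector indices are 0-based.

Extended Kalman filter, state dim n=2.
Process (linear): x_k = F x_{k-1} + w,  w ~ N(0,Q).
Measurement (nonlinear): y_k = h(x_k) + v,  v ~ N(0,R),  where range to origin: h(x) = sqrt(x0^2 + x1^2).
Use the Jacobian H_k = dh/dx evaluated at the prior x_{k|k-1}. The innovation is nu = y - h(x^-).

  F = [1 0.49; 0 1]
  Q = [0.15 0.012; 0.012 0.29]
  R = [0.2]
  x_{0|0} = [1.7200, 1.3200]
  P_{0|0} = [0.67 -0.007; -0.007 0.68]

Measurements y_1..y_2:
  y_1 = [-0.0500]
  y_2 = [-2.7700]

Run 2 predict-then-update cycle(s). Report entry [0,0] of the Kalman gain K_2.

K[0,0] = 0.5644

step 1: x^-=[2.3668, 1.3200]  P^-=[0.9764 0.3382; 0.3382 0.9700]  H_jac=[0.8734 0.4871]  S=[1.4626]  K=[0.6957; 0.5250]  nu=[-2.7600]  x^+=[0.4468, -0.1289]  P^+=[0.2686 -0.1960; -0.1960 0.5669]
step 2: x^-=[0.3836, -0.1289]  P^-=[0.3627 0.0938; 0.0938 0.8569]  H_jac=[0.9479 -0.3186]  S=[0.5562]  K=[0.5644; -0.3309]  nu=[-3.1747]  x^+=[-1.4081, 0.9217]  P^+=[0.1855 0.1977; 0.1977 0.7960]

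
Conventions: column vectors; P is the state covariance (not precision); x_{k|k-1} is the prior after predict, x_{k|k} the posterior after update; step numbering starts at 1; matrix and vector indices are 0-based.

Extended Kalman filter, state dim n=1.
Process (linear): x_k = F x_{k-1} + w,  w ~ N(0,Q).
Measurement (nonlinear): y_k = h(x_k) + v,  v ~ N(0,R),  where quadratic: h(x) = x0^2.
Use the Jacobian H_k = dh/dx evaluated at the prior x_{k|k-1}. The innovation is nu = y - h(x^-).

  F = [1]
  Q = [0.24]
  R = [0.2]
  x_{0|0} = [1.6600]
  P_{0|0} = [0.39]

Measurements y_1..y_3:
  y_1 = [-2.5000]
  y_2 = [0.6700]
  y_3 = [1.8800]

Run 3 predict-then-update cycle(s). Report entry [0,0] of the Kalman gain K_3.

step 1: x^-=[1.6600]  P^-=[0.6300]  H_jac=[3.3200]  S=[7.1441]  K=[0.2928]  nu=[-5.2556]  x^+=[0.1213]  P^+=[0.0176]
step 2: x^-=[0.1213]  P^-=[0.2576]  H_jac=[0.2426]  S=[0.2152]  K=[0.2905]  nu=[0.6553]  x^+=[0.3117]  P^+=[0.2395]
step 3: x^-=[0.3117]  P^-=[0.4795]  H_jac=[0.6233]  S=[0.3863]  K=[0.7737]  nu=[1.7829]  x^+=[1.6910]  P^+=[0.2482]

K[0,0] = 0.7737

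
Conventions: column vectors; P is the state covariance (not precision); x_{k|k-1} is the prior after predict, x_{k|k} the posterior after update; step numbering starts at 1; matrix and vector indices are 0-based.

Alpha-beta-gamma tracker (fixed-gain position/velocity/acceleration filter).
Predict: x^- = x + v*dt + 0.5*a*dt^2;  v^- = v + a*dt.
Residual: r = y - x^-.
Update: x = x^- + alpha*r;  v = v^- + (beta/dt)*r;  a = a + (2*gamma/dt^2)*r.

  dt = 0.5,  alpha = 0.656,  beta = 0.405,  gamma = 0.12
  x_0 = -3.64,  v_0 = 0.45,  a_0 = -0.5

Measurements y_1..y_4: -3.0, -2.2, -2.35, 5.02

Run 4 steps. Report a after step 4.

a_post = 6.4969

step 1: x_pred=-3.4775  r=0.4775  x^+=-3.1643  v^+=0.5868  a^+=-0.0416
step 2: x_pred=-2.8761  r=0.6761  x^+=-2.4326  v^+=1.1136  a^+=0.6074
step 3: x_pred=-1.7998  r=-0.5502  x^+=-2.1607  v^+=0.9717  a^+=0.0793
step 4: x_pred=-1.6650  r=6.6850  x^+=2.7204  v^+=6.4262  a^+=6.4969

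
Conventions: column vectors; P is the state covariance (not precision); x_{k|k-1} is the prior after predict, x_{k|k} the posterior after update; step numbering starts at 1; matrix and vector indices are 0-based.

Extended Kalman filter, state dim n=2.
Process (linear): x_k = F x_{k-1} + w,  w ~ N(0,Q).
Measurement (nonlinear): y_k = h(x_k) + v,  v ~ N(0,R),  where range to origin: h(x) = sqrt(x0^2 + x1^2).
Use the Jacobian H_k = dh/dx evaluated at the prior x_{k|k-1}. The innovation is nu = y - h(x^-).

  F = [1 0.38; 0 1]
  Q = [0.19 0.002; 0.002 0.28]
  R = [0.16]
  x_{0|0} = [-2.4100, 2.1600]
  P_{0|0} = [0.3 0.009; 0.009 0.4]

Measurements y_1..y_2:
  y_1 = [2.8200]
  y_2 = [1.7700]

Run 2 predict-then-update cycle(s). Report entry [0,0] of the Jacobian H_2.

step 1: x^-=[-1.5892, 2.1600]  P^-=[0.5546 0.1630; 0.1630 0.6800]  H_jac=[-0.5926 0.8055]  S=[0.6403]  K=[-0.3082; 0.7045]  nu=[0.1384]  x^+=[-1.6318, 2.2575]  P^+=[0.4938 0.3021; 0.3021 0.3622]
step 2: x^-=[-0.7740, 2.2575]  P^-=[0.9656 0.4417; 0.4417 0.6422]  H_jac=[-0.3243 0.9459]  S=[0.5652]  K=[0.1851; 0.8213]  nu=[-0.6165]  x^+=[-0.8881, 1.7511]  P^+=[0.9463 0.3557; 0.3557 0.2609]

H_jac[0,0] = -0.3243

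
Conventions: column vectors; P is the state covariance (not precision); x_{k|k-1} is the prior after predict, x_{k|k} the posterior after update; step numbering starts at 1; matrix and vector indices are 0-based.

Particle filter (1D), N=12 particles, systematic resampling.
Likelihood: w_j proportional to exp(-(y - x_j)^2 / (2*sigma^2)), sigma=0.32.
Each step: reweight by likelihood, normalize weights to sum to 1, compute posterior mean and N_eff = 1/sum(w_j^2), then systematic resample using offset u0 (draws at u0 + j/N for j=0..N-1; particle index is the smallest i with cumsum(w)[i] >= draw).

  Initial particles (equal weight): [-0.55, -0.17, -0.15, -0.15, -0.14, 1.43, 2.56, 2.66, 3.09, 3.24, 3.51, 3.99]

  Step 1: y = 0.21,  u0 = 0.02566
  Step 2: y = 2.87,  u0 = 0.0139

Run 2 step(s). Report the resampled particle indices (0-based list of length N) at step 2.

resampled_idx = [1, 2, 3, 4, 5, 6, 7, 8, 9, 10, 10, 11]

step 1: w=[0.0275, 0.2281, 0.2452, 0.2452, 0.2538, 0.0003, 0.0000, 0.0000, 0.0000, 0.0000, 0.0000, 0.0000]  mean=-0.1625  Neff=4.2126  idx=[0, 1, 1, 2, 2, 2, 3, 3, 3, 4, 4, 4]
step 2: w=[0.0000, 0.0497, 0.0497, 0.0898, 0.0898, 0.0898, 0.0898, 0.0898, 0.0898, 0.1206, 0.1206, 0.1206]  mean=-0.1484  Neff=10.3144  idx=[1, 2, 3, 4, 5, 6, 7, 8, 9, 10, 10, 11]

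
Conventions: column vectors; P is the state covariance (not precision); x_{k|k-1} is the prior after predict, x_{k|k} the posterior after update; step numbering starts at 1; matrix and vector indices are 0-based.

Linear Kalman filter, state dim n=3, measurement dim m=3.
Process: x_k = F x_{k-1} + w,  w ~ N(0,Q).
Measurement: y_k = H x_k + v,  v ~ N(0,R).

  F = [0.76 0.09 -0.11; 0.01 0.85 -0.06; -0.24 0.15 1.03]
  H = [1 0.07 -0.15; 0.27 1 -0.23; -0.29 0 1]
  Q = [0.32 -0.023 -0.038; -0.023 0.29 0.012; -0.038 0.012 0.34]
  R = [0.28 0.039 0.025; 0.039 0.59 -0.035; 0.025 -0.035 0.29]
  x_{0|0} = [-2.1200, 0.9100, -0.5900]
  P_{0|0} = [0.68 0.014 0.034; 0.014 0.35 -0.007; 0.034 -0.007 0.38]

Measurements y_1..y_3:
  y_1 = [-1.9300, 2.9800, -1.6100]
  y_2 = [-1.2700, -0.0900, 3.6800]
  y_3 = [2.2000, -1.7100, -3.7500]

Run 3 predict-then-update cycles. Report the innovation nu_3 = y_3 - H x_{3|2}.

innov = [3.6750, -1.9009, -6.5696]

step 1: x^-=[-1.4644, 0.7877, 0.0376]  P^-=[0.7166 0.0196 -0.1721; 0.0196 0.5452 0.0234; -0.1721 0.0234 0.7702]  S=[1.0705 0.3598 -0.4767; 0.3598 1.2494 -0.3084; -0.4767 -0.3084 1.2203]  K=[0.6744 -0.0041 -0.0489; -0.0612 0.4817 0.1124; 0.0394 -0.0020 0.6870]  nu=[-0.5151, 2.5963, -2.0723]  x^+=[-1.7210, 1.8369, -1.4114]  P^+=[0.1974 -0.0139 0.0601; -0.0139 0.2840 0.0102; 0.0601 0.0102 0.2177]
step 2: x^-=[-0.9874, 1.6288, -0.7651]  P^-=[0.4268 -0.0111 -0.0467; -0.0111 0.4946 0.0474; -0.0467 0.0474 0.5632]  S=[0.7334 0.2017 -0.2285; 0.2017 1.1235 -0.1631; -0.2285 -0.1631 0.9162]  K=[0.5793 -0.0080 -0.0431; -0.0660 0.4572 0.1202; 0.0226 0.0039 0.6358]  nu=[-0.5114, -1.6282, 4.1588]  x^+=[-1.4498, 1.4180, 1.8612]  P^+=[0.1695 -0.0146 0.0514; -0.0146 0.2699 0.0130; 0.0514 0.0130 0.1997]
step 3: x^-=[-1.1789, 1.0791, 2.4777]  P^-=[0.4117 -0.0129 -0.0466; -0.0129 0.4841 0.0491; -0.0466 0.0491 0.5474]  S=[0.7175 0.1943 -0.2215; 0.1943 1.1093 -0.1560; -0.2215 -0.1560 0.8990]  K=[0.5703 -0.0080 -0.0456; -0.0659 0.4516 0.1209; 0.0183 0.0047 0.6292]  nu=[3.6750, -1.9009, -6.5696]  x^+=[1.2318, -0.8159, -1.5976]  P^+=[0.1667 -0.0145 0.0497; -0.0145 0.2666 0.0134; 0.0497 0.0134 0.1972]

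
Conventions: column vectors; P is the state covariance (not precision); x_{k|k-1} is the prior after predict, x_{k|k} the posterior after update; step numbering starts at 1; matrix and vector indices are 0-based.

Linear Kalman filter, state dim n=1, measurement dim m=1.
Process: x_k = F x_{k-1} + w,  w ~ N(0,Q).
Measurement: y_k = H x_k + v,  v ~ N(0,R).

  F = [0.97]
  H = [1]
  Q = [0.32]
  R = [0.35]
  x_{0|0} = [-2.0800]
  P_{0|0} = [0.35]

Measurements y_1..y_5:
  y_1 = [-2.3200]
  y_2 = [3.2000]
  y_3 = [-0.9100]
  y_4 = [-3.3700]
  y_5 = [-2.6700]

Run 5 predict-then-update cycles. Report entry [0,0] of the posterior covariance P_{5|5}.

P_post[0,0] = 0.2086

step 1: x^-=[-2.0176]  P^-=[0.6493]  S=[0.9993]  K=[0.6498]  nu=[-0.3024]  x^+=[-2.2141]  P^+=[0.2274]
step 2: x^-=[-2.1477]  P^-=[0.5340]  S=[0.8840]  K=[0.6041]  nu=[5.3477]  x^+=[1.0827]  P^+=[0.2114]
step 3: x^-=[1.0502]  P^-=[0.5189]  S=[0.8689]  K=[0.5972]  nu=[-1.9602]  x^+=[-0.1204]  P^+=[0.2090]
step 4: x^-=[-0.1168]  P^-=[0.5167]  S=[0.8667]  K=[0.5962]  nu=[-3.2532]  x^+=[-2.0562]  P^+=[0.2087]
step 5: x^-=[-1.9945]  P^-=[0.5163]  S=[0.8663]  K=[0.5960]  nu=[-0.6755]  x^+=[-2.3971]  P^+=[0.2086]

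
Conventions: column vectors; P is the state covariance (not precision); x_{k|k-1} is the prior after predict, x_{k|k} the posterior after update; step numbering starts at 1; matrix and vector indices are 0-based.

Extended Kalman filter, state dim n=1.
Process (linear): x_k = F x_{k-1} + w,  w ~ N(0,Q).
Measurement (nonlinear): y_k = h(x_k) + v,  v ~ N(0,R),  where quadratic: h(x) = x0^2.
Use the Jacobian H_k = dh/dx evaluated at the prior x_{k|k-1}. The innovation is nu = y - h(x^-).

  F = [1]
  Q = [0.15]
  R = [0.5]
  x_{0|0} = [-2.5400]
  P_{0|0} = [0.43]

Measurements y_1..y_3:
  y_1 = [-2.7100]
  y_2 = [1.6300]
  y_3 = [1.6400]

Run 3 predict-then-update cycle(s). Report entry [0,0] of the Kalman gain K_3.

step 1: x^-=[-2.5400]  P^-=[0.5800]  H_jac=[-5.0800]  S=[15.4677]  K=[-0.1905]  nu=[-9.1616]  x^+=[-0.7948]  P^+=[0.0187]
step 2: x^-=[-0.7948]  P^-=[0.1687]  H_jac=[-1.5897]  S=[0.9264]  K=[-0.2896]  nu=[0.9982]  x^+=[-1.0839]  P^+=[0.0911]
step 3: x^-=[-1.0839]  P^-=[0.2411]  H_jac=[-2.1678]  S=[1.6329]  K=[-0.3200]  nu=[0.4652]  x^+=[-1.2328]  P^+=[0.0738]

K[0,0] = -0.3200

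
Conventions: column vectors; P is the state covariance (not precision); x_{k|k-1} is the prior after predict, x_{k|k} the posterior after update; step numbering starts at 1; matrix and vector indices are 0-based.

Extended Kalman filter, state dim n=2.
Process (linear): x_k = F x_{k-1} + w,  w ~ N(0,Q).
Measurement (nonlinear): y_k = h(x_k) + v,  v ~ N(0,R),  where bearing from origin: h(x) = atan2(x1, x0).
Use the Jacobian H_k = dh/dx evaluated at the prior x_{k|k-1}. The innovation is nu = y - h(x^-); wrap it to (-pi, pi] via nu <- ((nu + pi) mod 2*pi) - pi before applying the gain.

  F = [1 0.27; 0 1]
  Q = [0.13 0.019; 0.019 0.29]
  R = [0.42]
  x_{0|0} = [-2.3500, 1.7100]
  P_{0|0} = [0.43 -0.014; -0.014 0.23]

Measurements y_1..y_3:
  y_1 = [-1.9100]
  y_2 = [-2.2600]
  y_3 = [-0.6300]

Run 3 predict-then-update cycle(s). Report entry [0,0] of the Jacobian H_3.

H_jac[0,0] = -0.0523

step 1: x^-=[-1.8883, 1.7100]  P^-=[0.5692 0.0671; 0.0671 0.5200]  H_jac=[-0.2635 -0.2910]  S=[0.5138]  K=[-0.3299; -0.3289]  nu=[1.9675]  x^+=[-2.5373, 1.0630]  P^+=[0.5133 0.0114; 0.0114 0.4644]
step 2: x^-=[-2.2503, 1.0630]  P^-=[0.6833 0.1558; 0.1558 0.7544]  H_jac=[-0.1716 -0.3633]  S=[0.5591]  K=[-0.3109; -0.5380]  nu=[1.3229]  x^+=[-2.6617, 0.3512]  P^+=[0.6292 0.0622; 0.0622 0.5926]
step 3: x^-=[-2.5668, 0.3512]  P^-=[0.8360 0.2412; 0.2412 0.8826]  H_jac=[-0.0523 -0.3824]  S=[0.5610]  K=[-0.2424; -0.6241]  nu=[2.6476]  x^+=[-3.2086, -1.3012]  P^+=[0.8031 0.1563; 0.1563 0.6640]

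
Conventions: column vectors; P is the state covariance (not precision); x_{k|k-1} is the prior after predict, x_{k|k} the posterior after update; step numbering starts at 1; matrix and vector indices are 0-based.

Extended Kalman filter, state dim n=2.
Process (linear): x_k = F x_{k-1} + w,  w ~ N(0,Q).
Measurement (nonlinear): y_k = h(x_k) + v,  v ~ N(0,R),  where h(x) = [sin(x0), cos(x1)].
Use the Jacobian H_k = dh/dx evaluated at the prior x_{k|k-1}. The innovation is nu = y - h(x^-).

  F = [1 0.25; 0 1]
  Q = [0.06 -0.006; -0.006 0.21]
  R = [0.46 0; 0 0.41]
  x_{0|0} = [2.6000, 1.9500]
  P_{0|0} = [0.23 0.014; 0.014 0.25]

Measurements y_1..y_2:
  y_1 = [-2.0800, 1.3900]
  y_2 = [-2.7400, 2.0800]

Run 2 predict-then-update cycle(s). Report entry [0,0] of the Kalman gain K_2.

K[0,0] = -0.2669

step 1: x^-=[3.0875, 1.9500]  P^-=[0.3126 0.0705; 0.0705 0.4600]  H_jac=[-0.9985 0.0000; 0.0000 -0.9290]  S=[0.7717 0.0654; 0.0654 0.8070]  K=[-0.4004 -0.0487; -0.0467 -0.5258]  nu=[-2.1341, 1.7602]  x^+=[3.8562, 1.1242]  P^+=[0.1844 0.0215; 0.0215 0.2320]
step 2: x^-=[4.1372, 1.1242]  P^-=[0.2697 0.0735; 0.0735 0.4420]  H_jac=[-0.5440 0.0000; 0.0000 -0.9019]  S=[0.5398 0.0361; 0.0361 0.7696]  K=[-0.2669 -0.0736; -0.0396 -0.5162]  nu=[-1.9009, 1.6481]  x^+=[4.5231, 0.3487]  P^+=[0.2257 0.0335; 0.0335 0.2347]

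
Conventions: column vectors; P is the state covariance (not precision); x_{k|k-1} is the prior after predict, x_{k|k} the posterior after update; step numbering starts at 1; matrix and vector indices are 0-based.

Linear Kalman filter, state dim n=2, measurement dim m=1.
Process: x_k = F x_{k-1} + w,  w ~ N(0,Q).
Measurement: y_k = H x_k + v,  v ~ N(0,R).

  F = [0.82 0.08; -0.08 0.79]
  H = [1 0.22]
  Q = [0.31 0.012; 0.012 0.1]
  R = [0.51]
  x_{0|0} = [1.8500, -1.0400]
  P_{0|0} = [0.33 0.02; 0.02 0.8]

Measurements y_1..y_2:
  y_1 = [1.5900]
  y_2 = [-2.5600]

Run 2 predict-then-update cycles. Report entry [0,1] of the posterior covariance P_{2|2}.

P_post[0,1] = -0.0455

step 1: x^-=[1.4338, -0.9696]  P^-=[0.5396 0.0537; 0.0537 0.5989]  S=[1.1023]  K=[0.5003; 0.1683]  nu=[0.3695]  x^+=[1.6187, -0.9074]  P^+=[0.2637 -0.0391; -0.0391 0.5676]
step 2: x^-=[1.2547, -0.8464]  P^-=[0.4858 0.0055; 0.0055 0.4609]  S=[1.0206]  K=[0.4772; 0.1048]  nu=[-3.6285]  x^+=[-0.4770, -1.2265]  P^+=[0.2534 -0.0455; -0.0455 0.4497]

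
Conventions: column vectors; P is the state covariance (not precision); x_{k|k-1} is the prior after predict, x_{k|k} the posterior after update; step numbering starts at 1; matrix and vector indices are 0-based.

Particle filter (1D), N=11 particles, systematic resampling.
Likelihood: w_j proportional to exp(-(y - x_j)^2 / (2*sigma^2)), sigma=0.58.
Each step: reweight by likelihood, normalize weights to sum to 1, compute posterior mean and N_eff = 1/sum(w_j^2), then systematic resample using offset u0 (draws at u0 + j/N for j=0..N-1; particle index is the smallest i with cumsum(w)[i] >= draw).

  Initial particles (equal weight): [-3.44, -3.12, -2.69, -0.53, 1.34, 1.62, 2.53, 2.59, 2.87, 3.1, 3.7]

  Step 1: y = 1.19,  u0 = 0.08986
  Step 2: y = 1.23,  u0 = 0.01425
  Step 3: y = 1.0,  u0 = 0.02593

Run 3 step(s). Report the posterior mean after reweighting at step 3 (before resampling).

step 1: w=[0.0000, 0.0000, 0.0000, 0.0065, 0.5138, 0.4036, 0.0368, 0.0288, 0.0080, 0.0023, 0.0000]  mean=1.5372  Neff=2.3301  idx=[4, 4, 4, 4, 4, 5, 5, 5, 5, 5, 9]
step 2: w=[0.1103, 0.1103, 0.1103, 0.1103, 0.1103, 0.0896, 0.0896, 0.0896, 0.0896, 0.0896, 0.0006]  mean=1.4665  Neff=9.9059  idx=[0, 0, 1, 2, 3, 4, 5, 6, 7, 8, 9]
step 3: w=[0.1069, 0.1069, 0.1069, 0.1069, 0.1069, 0.1069, 0.0717, 0.0717, 0.0717, 0.0717, 0.0717]  mean=1.4404  Neff=10.6055  idx=[0, 1, 1, 2, 3, 4, 5, 6, 7, 8, 10]

post_mean = 1.4404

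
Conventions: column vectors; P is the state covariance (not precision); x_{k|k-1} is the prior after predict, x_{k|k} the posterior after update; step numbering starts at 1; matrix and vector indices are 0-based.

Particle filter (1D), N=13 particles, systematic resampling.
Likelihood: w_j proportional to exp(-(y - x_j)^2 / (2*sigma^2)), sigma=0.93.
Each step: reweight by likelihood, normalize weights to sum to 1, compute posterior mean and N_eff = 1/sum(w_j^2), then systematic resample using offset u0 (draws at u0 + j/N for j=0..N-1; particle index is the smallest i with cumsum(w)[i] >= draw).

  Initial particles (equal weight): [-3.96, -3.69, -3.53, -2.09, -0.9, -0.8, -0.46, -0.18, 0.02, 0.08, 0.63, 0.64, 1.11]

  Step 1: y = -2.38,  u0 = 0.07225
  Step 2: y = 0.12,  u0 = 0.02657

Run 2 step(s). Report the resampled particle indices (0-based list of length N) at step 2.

step 1: w=[0.0843, 0.1324, 0.1663, 0.3402, 0.1007, 0.0843, 0.0424, 0.0218, 0.0128, 0.0108, 0.0019, 0.0018, 0.0003]  mean=-2.2982  Neff=5.3243  idx=[0, 1, 2, 2, 2, 3, 3, 3, 3, 4, 5, 6, 9]
step 2: w=[0.0000, 0.0001, 0.0001, 0.0001, 0.0001, 0.0184, 0.0184, 0.0184, 0.0184, 0.1701, 0.1902, 0.2555, 0.3100]  mean=-0.5539  Neff=4.3891  idx=[6, 9, 9, 10, 10, 10, 11, 11, 11, 12, 12, 12, 12]

resampled_idx = [6, 9, 9, 10, 10, 10, 11, 11, 11, 12, 12, 12, 12]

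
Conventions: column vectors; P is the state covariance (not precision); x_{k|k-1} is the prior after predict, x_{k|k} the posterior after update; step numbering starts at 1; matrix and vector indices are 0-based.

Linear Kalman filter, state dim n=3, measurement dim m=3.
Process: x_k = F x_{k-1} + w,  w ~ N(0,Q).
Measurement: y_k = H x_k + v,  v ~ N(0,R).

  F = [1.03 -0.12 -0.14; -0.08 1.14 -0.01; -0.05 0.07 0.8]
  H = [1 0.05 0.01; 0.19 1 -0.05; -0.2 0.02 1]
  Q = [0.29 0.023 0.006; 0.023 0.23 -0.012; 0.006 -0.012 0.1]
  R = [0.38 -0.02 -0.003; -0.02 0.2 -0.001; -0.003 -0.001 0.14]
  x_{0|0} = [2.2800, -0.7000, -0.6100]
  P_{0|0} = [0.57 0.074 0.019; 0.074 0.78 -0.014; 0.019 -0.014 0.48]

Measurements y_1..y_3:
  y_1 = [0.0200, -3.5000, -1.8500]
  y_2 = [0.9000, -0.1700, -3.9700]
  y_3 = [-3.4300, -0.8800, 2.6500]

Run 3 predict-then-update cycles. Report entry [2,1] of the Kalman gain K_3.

step 1: x^-=[2.5178, -0.9743, -0.6510]  P^-=[0.8911 -0.0402 -0.0606; -0.0402 1.2342 0.0301; -0.0606 0.0301 0.4088]  S=[1.2690 0.1734 -0.2353; 0.1734 1.4503 -0.0048; -0.2353 -0.0048 0.6108]  K=[0.6742 0.0101 -0.1326; -0.0854 0.8552 0.0766; 0.0926 -0.0100 0.7258]  nu=[-2.4426, -3.0366, -0.6760]  x^+=[0.9301, -3.4143, -1.3375]  P^+=[0.2590 -0.0589 0.0324; -0.0589 0.1836 -0.0053; 0.0324 -0.0053 0.1079]
step 2: x^-=[1.5549, -3.9534, -1.3555]  P^-=[0.5746 -0.0922 0.0019; -0.0922 0.4812 -0.0004; 0.0019 -0.0004 0.1678]  S=[0.9466 0.0200 -0.1148; 0.0200 0.6673 -0.0035; -0.1148 -0.0035 0.3310]  K=[0.5845 0.0070 -0.1442; -0.0790 0.6976 0.0636; 0.0682 -0.0119 0.5295]  nu=[-0.4437, 3.4201, -2.2244]  x^+=[1.6404, -1.6741, -2.6042]  P^+=[0.2247 -0.0516 0.0240; -0.0516 0.1506 -0.0049; 0.0240 -0.0049 0.0788]
step 3: x^-=[2.2551, -2.0137, -2.2826]  P^-=[0.5378 -0.0763 0.0008; -0.0763 0.4367 -0.0025; 0.0008 -0.0025 0.1496]  S=[0.9113 0.0268 -0.1087; 0.0268 0.6277 -0.0075; -0.1087 -0.0075 0.3115]  K=[0.5677 0.0151 -0.1491; -0.0726 0.6766 0.0601; 0.0625 -0.0123 0.5012]  nu=[-5.5616, 0.5911, 5.4239]  x^+=[-1.7024, -0.8840, 0.0810]  P^+=[0.2181 -0.0485 0.0220; -0.0485 0.1457 -0.0047; 0.0220 -0.0047 0.0745]

K[2,1] = -0.0123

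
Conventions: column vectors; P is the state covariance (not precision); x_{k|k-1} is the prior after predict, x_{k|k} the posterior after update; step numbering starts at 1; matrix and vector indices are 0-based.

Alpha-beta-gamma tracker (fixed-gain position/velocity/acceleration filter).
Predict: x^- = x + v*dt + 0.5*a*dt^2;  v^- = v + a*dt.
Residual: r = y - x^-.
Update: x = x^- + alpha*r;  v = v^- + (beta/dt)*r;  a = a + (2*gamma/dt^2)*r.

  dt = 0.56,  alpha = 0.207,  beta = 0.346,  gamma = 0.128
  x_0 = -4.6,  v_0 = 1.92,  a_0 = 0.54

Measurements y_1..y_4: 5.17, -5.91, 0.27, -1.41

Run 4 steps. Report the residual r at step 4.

step 1: x_pred=-3.4401  r=8.6101  x^+=-1.6578  v^+=7.5422  a^+=7.5687
step 2: x_pred=3.7526  r=-9.6626  x^+=1.7524  v^+=5.8106  a^+=-0.3191
step 3: x_pred=4.9563  r=-4.6863  x^+=3.9863  v^+=2.7364  a^+=-4.1447
step 4: x_pred=4.8687  r=-6.2787  x^+=3.5690  v^+=-3.4640  a^+=-9.2702

resid = -6.2787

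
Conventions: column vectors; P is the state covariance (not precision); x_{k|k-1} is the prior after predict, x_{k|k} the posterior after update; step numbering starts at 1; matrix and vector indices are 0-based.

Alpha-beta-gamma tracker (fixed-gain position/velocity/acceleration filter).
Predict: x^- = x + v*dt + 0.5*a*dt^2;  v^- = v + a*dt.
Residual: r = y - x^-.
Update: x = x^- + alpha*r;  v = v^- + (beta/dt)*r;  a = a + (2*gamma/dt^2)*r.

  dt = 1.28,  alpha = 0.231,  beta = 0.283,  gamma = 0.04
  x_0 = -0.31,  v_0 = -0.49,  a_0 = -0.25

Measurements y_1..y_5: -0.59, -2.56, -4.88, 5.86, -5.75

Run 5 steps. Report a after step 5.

step 1: x_pred=-1.1420  r=0.5520  x^+=-1.0145  v^+=-0.6880  a^+=-0.2230
step 2: x_pred=-2.0778  r=-0.4822  x^+=-2.1892  v^+=-1.0801  a^+=-0.2466
step 3: x_pred=-3.7737  r=-1.1063  x^+=-4.0292  v^+=-1.6403  a^+=-0.3006
step 4: x_pred=-6.3751  r=12.2351  x^+=-3.5488  v^+=0.6800  a^+=0.2968
step 5: x_pred=-2.4352  r=-3.3148  x^+=-3.2009  v^+=0.3270  a^+=0.1350

a_post = 0.1350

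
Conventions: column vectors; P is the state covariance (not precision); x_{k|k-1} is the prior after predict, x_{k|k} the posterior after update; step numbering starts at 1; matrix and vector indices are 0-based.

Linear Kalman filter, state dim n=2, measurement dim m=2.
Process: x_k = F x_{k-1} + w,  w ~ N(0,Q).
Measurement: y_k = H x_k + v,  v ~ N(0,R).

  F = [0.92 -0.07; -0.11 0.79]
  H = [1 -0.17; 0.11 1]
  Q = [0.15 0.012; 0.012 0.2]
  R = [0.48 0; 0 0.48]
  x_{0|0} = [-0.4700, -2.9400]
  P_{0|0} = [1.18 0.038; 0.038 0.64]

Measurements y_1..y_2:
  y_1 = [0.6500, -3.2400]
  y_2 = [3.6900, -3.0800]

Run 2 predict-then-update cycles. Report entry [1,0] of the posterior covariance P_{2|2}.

P_post[1,0] = -0.0056

step 1: x^-=[-0.2266, -2.2709]  P^-=[1.1470 -0.1149; -0.1149 0.6071]  S=[1.6836 -0.0898; -0.0898 1.0757]  K=[0.6965 0.0686; -0.1005 0.5442]  nu=[0.4905, -0.9442]  x^+=[0.0503, -2.8341]  P^+=[0.3337 -0.0038; -0.0038 0.2616]
step 2: x^-=[0.2447, -2.2444]  P^-=[0.4342 -0.0390; -0.0390 0.3680]  S=[0.9381 -0.0531; -0.0531 0.8447]  K=[0.4722 0.0400; -0.0842 0.4253]  nu=[3.0638, -0.8625]  x^+=[1.6568, -2.8692]  P^+=[0.2257 -0.0056; -0.0056 0.2048]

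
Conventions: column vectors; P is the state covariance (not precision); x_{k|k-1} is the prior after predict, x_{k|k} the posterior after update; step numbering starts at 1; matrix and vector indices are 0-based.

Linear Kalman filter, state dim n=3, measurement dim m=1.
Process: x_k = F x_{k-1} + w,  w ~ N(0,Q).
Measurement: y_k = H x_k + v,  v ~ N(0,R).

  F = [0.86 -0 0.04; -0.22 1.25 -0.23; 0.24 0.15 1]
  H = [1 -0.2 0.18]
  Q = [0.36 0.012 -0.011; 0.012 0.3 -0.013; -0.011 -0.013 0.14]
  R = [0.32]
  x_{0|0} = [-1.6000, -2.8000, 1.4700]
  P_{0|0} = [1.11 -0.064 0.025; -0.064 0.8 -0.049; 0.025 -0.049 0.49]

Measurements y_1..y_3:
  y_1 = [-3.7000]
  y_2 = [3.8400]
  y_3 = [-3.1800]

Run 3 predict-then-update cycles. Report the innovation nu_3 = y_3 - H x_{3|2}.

step 1: x^-=[-1.3172, -3.4861, 0.6660]  P^-=[1.1835 -0.2789 0.2509; -0.2789 1.6955 -0.1178; 0.2509 -0.1178 0.7046]  S=[1.8045]  K=[0.7118; -0.3543; 0.2224]  nu=[-3.1999]  x^+=[-3.5948, -2.3525, -0.0456]  P^+=[0.2692 0.1761 -0.0347; 0.1761 1.4691 0.0243; -0.0347 0.0243 0.6154]
step 2: x^-=[-3.0934, -2.1393, -1.2613]  P^-=[0.5577 0.1531 0.0618; 0.1531 2.5267 0.1928; 0.0618 0.1928 0.8072]  S=[0.9521]  K=[0.5653; -0.3335; 0.1771]  nu=[6.7326]  x^+=[0.7127, -4.3848, -0.0692]  P^+=[0.2534 0.3326 -0.0335; 0.3326 2.4208 0.2491; -0.0335 0.2491 0.7774]
step 3: x^-=[0.6101, -5.6219, -0.5559]  P^-=[0.5464 0.3338 0.0877; 0.3338 3.8063 0.6495; 0.0877 0.6495 1.0691]  S=[0.9046]  K=[0.5477; -0.3433; 0.1661]  nu=[-4.8144]  x^+=[-2.0266, -3.9689, -1.3556]  P^+=[0.2751 0.5039 0.0054; 0.5039 3.6997 0.7010; 0.0054 0.7010 1.0441]

innov = [-4.8144]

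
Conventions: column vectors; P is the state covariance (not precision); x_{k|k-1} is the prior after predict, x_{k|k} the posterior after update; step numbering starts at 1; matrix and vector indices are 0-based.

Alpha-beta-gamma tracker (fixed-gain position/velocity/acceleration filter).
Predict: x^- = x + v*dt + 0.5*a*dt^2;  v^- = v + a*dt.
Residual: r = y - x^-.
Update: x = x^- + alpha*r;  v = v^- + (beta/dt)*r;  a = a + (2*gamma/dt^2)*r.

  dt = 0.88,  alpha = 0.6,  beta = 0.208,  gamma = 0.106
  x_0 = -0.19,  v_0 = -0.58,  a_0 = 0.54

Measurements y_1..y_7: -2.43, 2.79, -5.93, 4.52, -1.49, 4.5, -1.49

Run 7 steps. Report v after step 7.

step 1: x_pred=-0.4913  r=-1.9387  x^+=-1.6545  v^+=-0.5630  a^+=0.0093
step 2: x_pred=-2.1464  r=4.9364  x^+=0.8154  v^+=0.6119  a^+=1.3607
step 3: x_pred=1.8808  r=-7.8108  x^+=-2.8057  v^+=-0.0369  a^+=-0.7776
step 4: x_pred=-3.1393  r=7.6593  x^+=1.4563  v^+=1.0892  a^+=1.3192
step 5: x_pred=2.9256  r=-4.4156  x^+=0.2762  v^+=1.2064  a^+=0.1104
step 6: x_pred=1.3806  r=3.1194  x^+=3.2522  v^+=2.0408  a^+=0.9644
step 7: x_pred=5.4216  r=-6.9116  x^+=1.2746  v^+=1.2558  a^+=-0.9278

v_post = 1.2558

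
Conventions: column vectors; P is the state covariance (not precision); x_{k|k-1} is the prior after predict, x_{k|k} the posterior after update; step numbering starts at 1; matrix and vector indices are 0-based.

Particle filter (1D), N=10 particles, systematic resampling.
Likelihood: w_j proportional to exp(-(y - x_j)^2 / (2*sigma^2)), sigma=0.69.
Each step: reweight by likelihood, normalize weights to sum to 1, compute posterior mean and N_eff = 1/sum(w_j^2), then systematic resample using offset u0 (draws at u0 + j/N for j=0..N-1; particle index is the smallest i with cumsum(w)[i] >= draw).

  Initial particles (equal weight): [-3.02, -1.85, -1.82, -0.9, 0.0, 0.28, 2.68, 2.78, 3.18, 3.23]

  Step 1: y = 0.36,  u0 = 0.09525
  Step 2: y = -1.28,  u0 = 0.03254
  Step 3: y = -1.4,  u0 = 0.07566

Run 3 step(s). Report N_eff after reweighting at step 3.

N_eff = 6.2301

step 1: w=[0.0000, 0.0029, 0.0033, 0.0910, 0.4209, 0.4790, 0.0017, 0.0010, 0.0001, 0.0001]  mean=0.0490  Neff=2.4101  idx=[3, 4, 4, 4, 4, 5, 5, 5, 5, 5]
step 2: w=[0.4377, 0.0911, 0.0911, 0.0911, 0.0911, 0.0395, 0.0395, 0.0395, 0.0395, 0.0395]  mean=-0.3386  Neff=4.2988  idx=[0, 0, 0, 0, 0, 2, 3, 4, 5, 8]
step 3: w=[0.1776, 0.1776, 0.1776, 0.1776, 0.1776, 0.0295, 0.0295, 0.0295, 0.0119, 0.0119]  mean=-0.7923  Neff=6.2301  idx=[0, 0, 1, 2, 2, 3, 3, 4, 4, 7]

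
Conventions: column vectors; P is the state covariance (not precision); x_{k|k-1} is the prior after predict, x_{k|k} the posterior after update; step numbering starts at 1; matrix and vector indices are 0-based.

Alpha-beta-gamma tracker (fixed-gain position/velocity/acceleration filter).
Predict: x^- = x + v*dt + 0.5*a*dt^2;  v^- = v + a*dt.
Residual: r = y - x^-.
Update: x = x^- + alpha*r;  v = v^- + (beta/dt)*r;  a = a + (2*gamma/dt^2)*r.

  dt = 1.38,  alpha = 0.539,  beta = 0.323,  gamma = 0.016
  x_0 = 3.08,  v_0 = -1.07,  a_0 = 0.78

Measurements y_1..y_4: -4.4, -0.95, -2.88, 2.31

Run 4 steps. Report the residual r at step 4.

step 1: x_pred=2.3461  r=-6.7461  x^+=-1.2900  v^+=-1.5726  a^+=0.6666
step 2: x_pred=-2.8254  r=1.8754  x^+=-1.8146  v^+=-0.2137  a^+=0.6982
step 3: x_pred=-1.4446  r=-1.4354  x^+=-2.2183  v^+=0.4138  a^+=0.6740
step 4: x_pred=-1.0054  r=3.3154  x^+=0.7816  v^+=2.1200  a^+=0.7297

resid = 3.3154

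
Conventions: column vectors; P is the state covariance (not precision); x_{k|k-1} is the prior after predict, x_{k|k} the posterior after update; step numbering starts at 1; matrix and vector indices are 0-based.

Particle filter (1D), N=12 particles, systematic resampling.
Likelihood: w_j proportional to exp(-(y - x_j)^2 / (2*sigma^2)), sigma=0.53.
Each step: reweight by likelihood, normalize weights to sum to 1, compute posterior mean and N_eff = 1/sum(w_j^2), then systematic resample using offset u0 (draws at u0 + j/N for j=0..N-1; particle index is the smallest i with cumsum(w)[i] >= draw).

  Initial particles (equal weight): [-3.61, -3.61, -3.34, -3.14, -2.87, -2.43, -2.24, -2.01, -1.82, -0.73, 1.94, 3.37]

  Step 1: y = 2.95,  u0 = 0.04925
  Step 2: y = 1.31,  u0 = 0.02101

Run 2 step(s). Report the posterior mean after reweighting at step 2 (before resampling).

post_mean = 1.9476

step 1: w=[0.0000, 0.0000, 0.0000, 0.0000, 0.0000, 0.0000, 0.0000, 0.0000, 0.0000, 0.0000, 0.1822, 0.8178]  mean=3.1095  Neff=1.4244  idx=[10, 10, 11, 11, 11, 11, 11, 11, 11, 11, 11, 11]
step 2: w=[0.4974, 0.4974, 0.0005, 0.0005, 0.0005, 0.0005, 0.0005, 0.0005, 0.0005, 0.0005, 0.0005, 0.0005]  mean=1.9476  Neff=2.0213  idx=[0, 0, 0, 0, 0, 0, 1, 1, 1, 1, 1, 1]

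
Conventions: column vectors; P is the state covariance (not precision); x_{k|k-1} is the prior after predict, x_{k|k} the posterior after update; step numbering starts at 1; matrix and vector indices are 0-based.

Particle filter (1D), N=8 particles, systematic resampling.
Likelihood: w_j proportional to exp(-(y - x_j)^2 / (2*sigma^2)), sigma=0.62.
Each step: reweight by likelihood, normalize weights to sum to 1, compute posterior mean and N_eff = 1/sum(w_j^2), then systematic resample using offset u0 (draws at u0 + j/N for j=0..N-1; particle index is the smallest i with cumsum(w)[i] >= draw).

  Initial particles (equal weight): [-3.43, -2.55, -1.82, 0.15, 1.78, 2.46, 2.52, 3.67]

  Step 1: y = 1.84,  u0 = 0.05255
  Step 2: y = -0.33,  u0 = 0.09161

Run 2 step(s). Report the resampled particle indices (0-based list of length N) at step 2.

step 1: w=[0.0000, 0.0000, 0.0000, 0.0111, 0.4551, 0.2773, 0.2506, 0.0059]  mean=2.1469  Neff=2.8821  idx=[4, 4, 4, 4, 5, 5, 6, 6]
step 2: w=[0.2473, 0.2473, 0.2473, 0.2473, 0.0032, 0.0032, 0.0021, 0.0021]  mean=1.7875  Neff=4.0862  idx=[0, 0, 1, 1, 2, 2, 3, 3]

resampled_idx = [0, 0, 1, 1, 2, 2, 3, 3]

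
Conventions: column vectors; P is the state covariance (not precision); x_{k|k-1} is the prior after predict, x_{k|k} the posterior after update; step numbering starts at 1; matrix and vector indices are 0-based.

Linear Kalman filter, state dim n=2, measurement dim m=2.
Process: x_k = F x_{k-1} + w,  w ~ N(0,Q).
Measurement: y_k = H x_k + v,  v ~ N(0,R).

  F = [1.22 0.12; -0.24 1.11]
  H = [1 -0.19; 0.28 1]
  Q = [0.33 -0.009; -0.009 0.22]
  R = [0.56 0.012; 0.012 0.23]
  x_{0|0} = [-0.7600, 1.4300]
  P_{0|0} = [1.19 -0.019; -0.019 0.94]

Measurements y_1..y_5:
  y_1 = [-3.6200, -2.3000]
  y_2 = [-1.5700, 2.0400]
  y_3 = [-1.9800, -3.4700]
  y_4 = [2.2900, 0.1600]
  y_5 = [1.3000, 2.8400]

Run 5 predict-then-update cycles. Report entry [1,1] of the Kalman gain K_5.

K[1,1] = 0.6283

step 1: x^-=[-0.7556, 1.7697]  P^-=[2.1092 -0.2574; -0.2574 1.4568]  S=[2.8196 0.0821; 0.0821 1.7081]  K=[0.7608 0.1585; -0.2134 0.8210]  nu=[-2.5282, -3.8581]  x^+=[-3.2905, -0.8583]  P^+=[0.4145 -0.0705; -0.0705 0.2060]
step 2: x^-=[-4.1174, -0.1630]  P^-=[0.9293 -0.1964; -0.1964 0.5352]  S=[1.5833 -0.0154; -0.0154 0.7281]  K=[0.6115 0.1006; -0.1819 0.6557]  nu=[2.5164, 3.3559]  x^+=[-2.2409, 1.5798]  P^+=[0.3318 -0.0624; -0.0624 0.1661]
step 3: x^-=[-2.5443, 2.2914]  P^-=[0.8080 -0.1668; -0.1668 0.4770]  S=[1.4485 -0.0103; -0.0103 0.6770]  K=[0.5803 0.0967; -0.1732 0.6330]  nu=[0.9997, -5.0490]  x^+=[-2.4523, -1.0779]  P^+=[0.3149 -0.0590; -0.0590 0.1600]
step 4: x^-=[-3.1211, -0.6079]  P^-=[0.7838 -0.1581; -0.1581 0.4667]  S=[1.4207 -0.0069; -0.0069 0.6697]  K=[0.5733 0.0976; -0.1706 0.6291]  nu=[5.2956, 1.6418]  x^+=[0.0751, -0.4786]  P^+=[0.3112 -0.0578; -0.0578 0.1588]
step 5: x^-=[0.0341, -0.5493]  P^-=[0.7786 -0.1556; -0.1556 0.4644]  S=[1.4145 -0.0056; -0.0056 0.6683]  K=[0.5717 0.0981; -0.1699 0.6283]  nu=[1.1615, 3.3797]  x^+=[1.0298, 1.3769]  P^+=[0.3104 -0.0575; -0.0575 0.1586]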